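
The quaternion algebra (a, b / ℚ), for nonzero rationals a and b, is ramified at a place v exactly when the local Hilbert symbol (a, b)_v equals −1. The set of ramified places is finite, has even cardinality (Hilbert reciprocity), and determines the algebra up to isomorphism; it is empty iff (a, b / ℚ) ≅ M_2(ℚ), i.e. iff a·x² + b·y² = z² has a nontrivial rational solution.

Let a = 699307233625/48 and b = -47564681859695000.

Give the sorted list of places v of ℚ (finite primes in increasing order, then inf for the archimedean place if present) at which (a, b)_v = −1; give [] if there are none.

[2, 5, 7, 13, 17, 19]

Mod squares: a ≡ 33915, b ≡ -182. Check v ∈ {∞, 2, 3, 5, 7, 11, 13, 17, 19}.
v=7: a=7^1·(≡4), b=7^3·(≡4) mod 7; (4|7)=+1, (4|7)=+1; (−1)^{1·3·3}·(+1)^3·(+1)^1 = -1.
v=3: a=3^-1·(≡1), b=3^0·(≡1) mod 3; (1|3)=+1, (1|3)=+1; (−1)^{-1·0·1}·(+1)^0·(+1)^-1 = +1.
v=5: a=5^3·(≡3), b=5^4·(≡3) mod 5; (3|5)=-1, (3|5)=-1; (−1)^{3·4·2}·(-1)^4·(-1)^3 = -1.
v=∞: 33915 > 0 and -182 < 0  ⇒  (a,b)_∞ = +1.
v=17: a=17^1·(≡10), b=17^2·(≡12) mod 17; (10|17)=-1, (12|17)=-1; (−1)^{1·2·8}·(-1)^2·(-1)^1 = -1.
v=2: v_2(a)=-4, v_2(b)=3; units ≡ 3, 5 (mod 8); ε·ε+αω+βω = 1·0+-4·1+3·1 ≡ 1  ⇒  (a,b)_2 = -1.
v=13: a=13^2·(≡6), b=13^3·(≡10) mod 13; (6|13)=-1, (10|13)=+1; (−1)^{2·3·6}·(-1)^3·(+1)^2 = -1.
v=19: a=19^1·(≡12), b=19^2·(≡18) mod 19; (12|19)=-1, (18|19)=-1; (−1)^{1·2·9}·(-1)^2·(-1)^1 = -1.
v=11: a=11^4·(≡2), b=11^2·(≡4) mod 11; (2|11)=-1, (4|11)=+1; (−1)^{4·2·5}·(-1)^2·(+1)^4 = +1.
|Ram(33915, -182)| = 6, even; anisotropic at {2, 5, 7, 13, 17, 19}.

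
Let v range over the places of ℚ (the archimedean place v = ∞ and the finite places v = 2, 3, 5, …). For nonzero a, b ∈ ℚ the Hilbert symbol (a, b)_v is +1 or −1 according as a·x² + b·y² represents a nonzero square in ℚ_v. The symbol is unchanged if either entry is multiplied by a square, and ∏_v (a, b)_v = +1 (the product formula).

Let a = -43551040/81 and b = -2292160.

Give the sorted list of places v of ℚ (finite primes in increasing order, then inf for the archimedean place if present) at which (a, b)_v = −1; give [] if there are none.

Mod squares: a ≡ -1885, b ≡ -35815. Check v ∈ {∞, 2, 3, 5, 13, 19, 29}.
v=13: a=13^1·(≡11), b=13^1·(≡12) mod 13; (11|13)=-1, (12|13)=+1; (−1)^{1·1·6}·(-1)^1·(+1)^1 = -1.
v=29: a=29^1·(≡4), b=29^1·(≡14) mod 29; (4|29)=+1, (14|29)=-1; (−1)^{1·1·14}·(+1)^1·(-1)^1 = -1.
v=2: v_2(a)=6, v_2(b)=6; units ≡ 3, 1 (mod 8); ε·ε+αω+βω = 1·0+6·0+6·1 ≡ 0  ⇒  (a,b)_2 = +1.
v=5: a=5^1·(≡2), b=5^1·(≡3) mod 5; (2|5)=-1, (3|5)=-1; (−1)^{1·1·2}·(-1)^1·(-1)^1 = +1.
v=3: a=3^-4·(≡2), b=3^0·(≡2) mod 3; (2|3)=-1, (2|3)=-1; (−1)^{-4·0·1}·(-1)^0·(-1)^-4 = +1.
v=∞: -1885 < 0 and -35815 < 0  ⇒  (a,b)_∞ = -1.
v=19: a=19^2·(≡2), b=19^1·(≡10) mod 19; (2|19)=-1, (10|19)=-1; (−1)^{2·1·9}·(-1)^1·(-1)^2 = -1.
Ram(-1885, -35815) = {13, 19, 29, ∞}; no ℚ_13-point on the conic.

[13, 19, 29, inf]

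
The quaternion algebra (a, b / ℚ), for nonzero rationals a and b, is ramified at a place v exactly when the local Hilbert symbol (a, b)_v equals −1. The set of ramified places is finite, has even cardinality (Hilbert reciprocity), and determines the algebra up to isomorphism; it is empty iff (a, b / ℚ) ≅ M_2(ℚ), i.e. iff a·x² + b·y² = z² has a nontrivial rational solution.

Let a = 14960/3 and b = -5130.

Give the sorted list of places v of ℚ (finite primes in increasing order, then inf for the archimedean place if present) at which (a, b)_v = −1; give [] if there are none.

[2, 3, 11, 19]

Mod squares: a ≡ 2805, b ≡ -570. Check v ∈ {∞, 2, 3, 5, 11, 17, 19}.
v=19: a=19^0·(≡15), b=19^1·(≡15) mod 19; (15|19)=-1, (15|19)=-1; (−1)^{0·1·9}·(-1)^1·(-1)^0 = -1.
v=∞: 2805 > 0 and -570 < 0  ⇒  (a,b)_∞ = +1.
v=5: a=5^1·(≡4), b=5^1·(≡4) mod 5; (4|5)=+1, (4|5)=+1; (−1)^{1·1·2}·(+1)^1·(+1)^1 = +1.
v=11: a=11^1·(≡6), b=11^0·(≡7) mod 11; (6|11)=-1, (7|11)=-1; (−1)^{1·0·5}·(-1)^0·(-1)^1 = -1.
v=3: a=3^-1·(≡2), b=3^3·(≡2) mod 3; (2|3)=-1, (2|3)=-1; (−1)^{-1·3·1}·(-1)^3·(-1)^-1 = -1.
v=2: v_2(a)=4, v_2(b)=1; units ≡ 5, 3 (mod 8); ε·ε+αω+βω = 0·1+4·1+1·1 ≡ 1  ⇒  (a,b)_2 = -1.
v=17: a=17^1·(≡10), b=17^0·(≡4) mod 17; (10|17)=-1, (4|17)=+1; (−1)^{1·0·8}·(-1)^0·(+1)^1 = +1.
(2805, -570 / ℚ) ramifies at {2, 3, 11, 19}: a division algebra.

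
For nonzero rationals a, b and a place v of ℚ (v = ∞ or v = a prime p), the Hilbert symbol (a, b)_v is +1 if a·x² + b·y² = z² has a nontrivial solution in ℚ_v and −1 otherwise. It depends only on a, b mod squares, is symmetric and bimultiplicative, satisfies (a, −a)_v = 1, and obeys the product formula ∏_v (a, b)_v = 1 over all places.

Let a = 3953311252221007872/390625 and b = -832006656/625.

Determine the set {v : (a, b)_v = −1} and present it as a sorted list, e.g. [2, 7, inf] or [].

Mod squares: a ≡ 1462, b ≡ -361114. Check v ∈ {∞, 2, 3, 5, 13, 17, 19, 43}.
v=17: a=17^3·(≡1), b=17^1·(≡16) mod 17; (1|17)=+1, (16|17)=+1; (−1)^{3·1·8}·(+1)^1·(+1)^3 = +1.
v=43: a=43^3·(≡34), b=43^1·(≡27) mod 43; (34|43)=-1, (27|43)=-1; (−1)^{3·1·21}·(-1)^1·(-1)^3 = -1.
v=∞: 1462 > 0 and -361114 < 0  ⇒  (a,b)_∞ = +1.
v=13: a=13^2·(≡2), b=13^1·(≡9) mod 13; (2|13)=-1, (9|13)=+1; (−1)^{2·1·6}·(-1)^1·(+1)^2 = -1.
v=3: a=3^4·(≡1), b=3^2·(≡2) mod 3; (1|3)=+1, (2|3)=-1; (−1)^{4·2·1}·(+1)^2·(-1)^4 = +1.
v=5: a=5^-8·(≡2), b=5^-4·(≡4) mod 5; (2|5)=-1, (4|5)=+1; (−1)^{-8·-4·2}·(-1)^-4·(+1)^-8 = +1.
v=19: a=19^2·(≡13), b=19^1·(≡15) mod 19; (13|19)=-1, (15|19)=-1; (−1)^{2·1·9}·(-1)^1·(-1)^2 = -1.
v=2: v_2(a)=11, v_2(b)=9; units ≡ 3, 3 (mod 8); ε·ε+αω+βω = 1·1+11·1+9·1 ≡ 1  ⇒  (a,b)_2 = -1.
Ram(1462, -361114) = {2, 13, 19, 43}; no ℚ_2-point on the conic.

[2, 13, 19, 43]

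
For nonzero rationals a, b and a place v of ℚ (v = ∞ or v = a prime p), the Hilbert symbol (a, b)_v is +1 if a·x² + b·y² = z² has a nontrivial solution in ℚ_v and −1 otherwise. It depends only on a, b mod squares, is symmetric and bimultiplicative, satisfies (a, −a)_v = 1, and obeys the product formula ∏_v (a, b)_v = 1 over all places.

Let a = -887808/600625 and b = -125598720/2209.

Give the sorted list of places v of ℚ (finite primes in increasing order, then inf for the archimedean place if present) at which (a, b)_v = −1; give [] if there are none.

[3, 5, 17, inf]

Mod squares: a ≡ -3, b ≡ -122655. Check v ∈ {∞, 2, 3, 5, 13, 17, 31, 37, 47}.
v=31: a=31^-2·(≡25), b=31^0·(≡17) mod 31; (25|31)=+1, (17|31)=-1; (−1)^{-2·0·15}·(+1)^0·(-1)^-2 = +1.
v=5: a=5^-4·(≡2), b=5^1·(≡4) mod 5; (2|5)=-1, (4|5)=+1; (−1)^{-4·1·2}·(-1)^1·(+1)^-4 = -1.
v=47: a=47^0·(≡41), b=47^-2·(≡38) mod 47; (41|47)=-1, (38|47)=-1; (−1)^{0·-2·23}·(-1)^-2·(-1)^0 = +1.
v=13: a=13^0·(≡12), b=13^1·(≡9) mod 13; (12|13)=+1, (9|13)=+1; (−1)^{0·1·6}·(+1)^1·(+1)^0 = +1.
v=3: a=3^1·(≡2), b=3^1·(≡2) mod 3; (2|3)=-1, (2|3)=-1; (−1)^{1·1·1}·(-1)^1·(-1)^1 = -1.
v=∞: -3 < 0 and -122655 < 0  ⇒  (a,b)_∞ = -1.
v=37: a=37^0·(≡11), b=37^1·(≡13) mod 37; (11|37)=+1, (13|37)=-1; (−1)^{0·1·18}·(+1)^1·(-1)^0 = +1.
v=17: a=17^2·(≡6), b=17^1·(≡11) mod 17; (6|17)=-1, (11|17)=-1; (−1)^{2·1·8}·(-1)^1·(-1)^2 = -1.
v=2: v_2(a)=10, v_2(b)=10; units ≡ 5, 1 (mod 8); ε·ε+αω+βω = 0·0+10·0+10·1 ≡ 0  ⇒  (a,b)_2 = +1.
|Ram(-3, -122655)| = 4, even; anisotropic at {3, 5, 17, ∞}.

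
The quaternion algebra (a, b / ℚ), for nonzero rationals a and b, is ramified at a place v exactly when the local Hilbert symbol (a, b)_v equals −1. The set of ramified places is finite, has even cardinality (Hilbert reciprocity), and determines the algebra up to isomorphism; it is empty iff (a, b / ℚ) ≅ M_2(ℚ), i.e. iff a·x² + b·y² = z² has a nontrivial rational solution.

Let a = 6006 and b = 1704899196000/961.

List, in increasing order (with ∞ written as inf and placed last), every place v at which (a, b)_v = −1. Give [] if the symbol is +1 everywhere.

[2, 3, 13, 17]

(a, b) ≡ (6006, 3913910) mod (ℚ^×)²; places V = {2, 3, 5, 7, 11, 13, 17, 23, 31, ∞}.
(a,b)_13: α=1, u≡7; β=1, v≡12 (mod 13); (7|13)=-1, (12|13)=+1; sign (−1)^0·-1^1·+1^1 = -1.
(a,b)_7: α=1, u≡4; β=1, v≡3 (mod 7); (4|7)=+1, (3|7)=-1; sign (−1)^1·+1^1·-1^1 = +1.
(a,b)_3: α=1, u≡1; β=2, v≡2 (mod 3); (1|3)=+1, (2|3)=-1; sign (−1)^0·+1^2·-1^1 = -1.
(a,b)_11: α=1, u≡7; β=3, v≡3 (mod 11); (7|11)=-1, (3|11)=+1; sign (−1)^1·-1^3·+1^1 = +1.
(a,b)_2: α=1, β=5; u≡3, v≡3 (mod 8); ε(u)ε(v)=1·1, αω(v)=1·1, βω(u)=5·1; sum ≡ 1  ⇒  -1.
(a,b)_23: α=0, u≡3; β=1, v≡18 (mod 23); (3|23)=+1, (18|23)=+1; sign (−1)^0·+1^1·+1^0 = +1.
(a,b)_5: α=0, u≡1; β=3, v≡3 (mod 5); (1|5)=+1, (3|5)=-1; sign (−1)^0·+1^3·-1^0 = +1.
(a,b)_∞: sgn(6006)=+, sgn(3913910)=+, so +1.
(a,b)_17: α=0, u≡5; β=1, v≡16 (mod 17); (5|17)=-1, (16|17)=+1; sign (−1)^0·-1^1·+1^0 = -1.
(a,b)_31: α=0, u≡23; β=-2, v≡2 (mod 31); (23|31)=-1, (2|31)=+1; sign (−1)^0·-1^-2·+1^0 = +1.
(6006, 3913910 / ℚ) ramifies at {2, 3, 13, 17}: a division algebra.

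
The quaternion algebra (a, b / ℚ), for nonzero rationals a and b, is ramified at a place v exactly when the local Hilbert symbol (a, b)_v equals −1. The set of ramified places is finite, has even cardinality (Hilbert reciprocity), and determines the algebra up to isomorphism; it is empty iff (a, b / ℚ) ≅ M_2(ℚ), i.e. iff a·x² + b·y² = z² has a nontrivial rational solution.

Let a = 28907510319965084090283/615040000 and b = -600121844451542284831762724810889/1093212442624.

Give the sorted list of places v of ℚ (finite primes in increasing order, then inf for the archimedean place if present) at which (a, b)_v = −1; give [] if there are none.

(a, b) ≡ (9867, -609) mod (ℚ^×)²; places V = {2, 3, 5, 7, 11, 13, 17, 23, 29, 31, ∞}.
(a,b)_11: α=3, u≡10; β=4, v≡8 (mod 11); (10|11)=-1, (8|11)=-1; sign (−1)^0·-1^4·-1^3 = -1.
(a,b)_23: α=7, u≡14; β=12, v≡18 (mod 23); (14|23)=-1, (18|23)=+1; sign (−1)^0·-1^12·+1^7 = +1.
(a,b)_2: α=-10, β=-12; u≡3, v≡7 (mod 8); ε(u)ε(v)=1·1, αω(v)=-10·0, βω(u)=-12·1; sum ≡ 1  ⇒  -1.
(a,b)_7: α=4, u≡4; β=5, v≡4 (mod 7); (4|7)=+1, (4|7)=+1; sign (−1)^0·+1^5·+1^4 = +1.
(a,b)_29: α=2, u≡9; β=3, v≡27 (mod 29); (9|29)=+1, (27|29)=-1; sign (−1)^0·+1^3·-1^2 = +1.
(a,b)_3: α=5, u≡1; β=3, v≡1 (mod 3); (1|3)=+1, (1|3)=+1; sign (−1)^1·+1^3·+1^5 = -1.
(a,b)_∞: sgn(9867)=+, sgn(-609)=−, so +1.
(a,b)_17: α=0, u≡7; β=-2, v≡5 (mod 17); (7|17)=-1, (5|17)=-1; sign (−1)^0·-1^-2·-1^0 = +1.
(a,b)_31: α=-2, u≡2; β=-4, v≡15 (mod 31); (2|31)=+1, (15|31)=-1; sign (−1)^0·+1^-4·-1^-2 = +1.
(a,b)_5: α=-4, u≡2; β=0, v≡4 (mod 5); (2|5)=-1, (4|5)=+1; sign (−1)^0·-1^0·+1^-4 = +1.
(a,b)_13: α=1, u≡8; β=2, v≡2 (mod 13); (8|13)=-1, (2|13)=-1; sign (−1)^0·-1^2·-1^1 = -1.
|Ram(9867, -609)| = 4, even; anisotropic at {2, 3, 11, 13}.

[2, 3, 11, 13]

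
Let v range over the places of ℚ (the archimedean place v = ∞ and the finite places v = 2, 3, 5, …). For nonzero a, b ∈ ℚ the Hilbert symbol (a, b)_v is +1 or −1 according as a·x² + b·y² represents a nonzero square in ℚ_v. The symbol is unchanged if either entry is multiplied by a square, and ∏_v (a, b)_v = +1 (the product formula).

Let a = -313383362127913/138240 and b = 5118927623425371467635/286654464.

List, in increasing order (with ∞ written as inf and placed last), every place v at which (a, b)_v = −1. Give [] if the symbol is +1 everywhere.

Mod squares: a ≡ -53295, b ≡ 162690. Check v ∈ {∞, 2, 3, 5, 7, 11, 17, 19, 29}.
v=11: a=11^3·(≡7), b=11^5·(≡10) mod 11; (7|11)=-1, (10|11)=-1; (−1)^{3·5·5}·(-1)^5·(-1)^3 = -1.
v=19: a=19^3·(≡11), b=19^4·(≡15) mod 19; (11|19)=+1, (15|19)=-1; (−1)^{3·4·9}·(+1)^4·(-1)^3 = -1.
v=29: a=29^2·(≡22), b=29^3·(≡1) mod 29; (22|29)=+1, (1|29)=+1; (−1)^{2·3·14}·(+1)^3·(+1)^2 = +1.
v=∞: -53295 < 0 and 162690 > 0  ⇒  (a,b)_∞ = +1.
v=2: v_2(a)=-10, v_2(b)=-17; units ≡ 1, 1 (mod 8); ε·ε+αω+βω = 0·0+-10·0+-17·0 ≡ 0  ⇒  (a,b)_2 = +1.
v=17: a=17^1·(≡14), b=17^1·(≡13) mod 17; (14|17)=-1, (13|17)=+1; (−1)^{1·1·8}·(-1)^1·(+1)^1 = -1.
v=5: a=5^-1·(≡4), b=5^1·(≡3) mod 5; (4|5)=+1, (3|5)=-1; (−1)^{-1·1·2}·(+1)^1·(-1)^-1 = -1.
v=7: a=7^4·(≡6), b=7^6·(≡5) mod 7; (6|7)=-1, (5|7)=-1; (−1)^{4·6·3}·(-1)^6·(-1)^4 = +1.
v=3: a=3^-3·(≡1), b=3^-7·(≡2) mod 3; (1|3)=+1, (2|3)=-1; (−1)^{-3·-7·1}·(+1)^-7·(-1)^-3 = +1.
|Ram(-53295, 162690)| = 4, even; anisotropic at {5, 11, 17, 19}.

[5, 11, 17, 19]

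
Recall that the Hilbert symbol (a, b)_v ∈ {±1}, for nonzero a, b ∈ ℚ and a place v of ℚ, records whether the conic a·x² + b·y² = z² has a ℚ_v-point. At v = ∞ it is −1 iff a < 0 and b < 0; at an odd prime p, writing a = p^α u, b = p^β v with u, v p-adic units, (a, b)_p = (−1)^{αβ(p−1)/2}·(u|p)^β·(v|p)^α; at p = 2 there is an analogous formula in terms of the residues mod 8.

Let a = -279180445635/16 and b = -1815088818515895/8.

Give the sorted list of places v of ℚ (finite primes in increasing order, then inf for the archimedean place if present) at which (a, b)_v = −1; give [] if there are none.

Mod squares: a ≡ -3315, b ≡ -2897310. Check v ∈ {∞, 2, 3, 5, 7, 13, 17, 19, 23}.
v=2: v_2(a)=-4, v_2(b)=-3; units ≡ 5, 1 (mod 8); ε·ε+αω+βω = 0·0+-4·0+-3·1 ≡ 1  ⇒  (a,b)_2 = -1.
v=5: a=5^1·(≡3), b=5^1·(≡2) mod 5; (3|5)=-1, (2|5)=-1; (−1)^{1·1·2}·(-1)^1·(-1)^1 = +1.
v=13: a=13^1·(≡6), b=13^1·(≡7) mod 13; (6|13)=-1, (7|13)=-1; (−1)^{1·1·6}·(-1)^1·(-1)^1 = +1.
v=17: a=17^1·(≡4), b=17^1·(≡11) mod 17; (4|17)=+1, (11|17)=-1; (−1)^{1·1·8}·(+1)^1·(-1)^1 = -1.
v=23: a=23^2·(≡11), b=23^3·(≡6) mod 23; (11|23)=-1, (6|23)=+1; (−1)^{2·3·11}·(-1)^3·(+1)^2 = -1.
v=∞: -3315 < 0 and -2897310 < 0  ⇒  (a,b)_∞ = -1.
v=7: a=7^2·(≡6), b=7^0·(≡1) mod 7; (6|7)=-1, (1|7)=+1; (−1)^{2·0·3}·(-1)^0·(+1)^2 = +1.
v=19: a=19^2·(≡2), b=19^3·(≡5) mod 19; (2|19)=-1, (5|19)=+1; (−1)^{2·3·9}·(-1)^3·(+1)^2 = -1.
v=3: a=3^3·(≡2), b=3^9·(≡2) mod 3; (2|3)=-1, (2|3)=-1; (−1)^{3·9·1}·(-1)^9·(-1)^3 = -1.
(-3315, -2897310 / ℚ) ramifies at {2, 3, 17, 19, 23, ∞}: a division algebra.

[2, 3, 17, 19, 23, inf]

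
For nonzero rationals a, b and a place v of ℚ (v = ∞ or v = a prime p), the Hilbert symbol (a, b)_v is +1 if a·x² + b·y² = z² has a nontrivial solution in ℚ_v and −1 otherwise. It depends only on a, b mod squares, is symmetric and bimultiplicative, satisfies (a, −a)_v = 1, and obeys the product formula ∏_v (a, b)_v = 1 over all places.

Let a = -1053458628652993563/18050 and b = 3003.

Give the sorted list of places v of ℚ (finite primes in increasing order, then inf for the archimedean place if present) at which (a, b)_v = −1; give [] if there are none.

Mod squares: a ≡ -6006, b ≡ 3003. Check v ∈ {∞, 2, 3, 5, 7, 11, 13, 19}.
v=3: a=3^11·(≡2), b=3^1·(≡2) mod 3; (2|3)=-1, (2|3)=-1; (−1)^{11·1·1}·(-1)^1·(-1)^11 = -1.
v=19: a=19^-2·(≡9), b=19^0·(≡1) mod 19; (9|19)=+1, (1|19)=+1; (−1)^{-2·0·9}·(+1)^0·(+1)^-2 = +1.
v=5: a=5^-2·(≡1), b=5^0·(≡3) mod 5; (1|5)=+1, (3|5)=-1; (−1)^{-2·0·2}·(+1)^0·(-1)^-2 = +1.
v=2: v_2(a)=-1, v_2(b)=0; units ≡ 5, 3 (mod 8); ε·ε+αω+βω = 0·1+-1·1+0·1 ≡ 1  ⇒  (a,b)_2 = -1.
v=13: a=13^3·(≡8), b=13^1·(≡10) mod 13; (8|13)=-1, (10|13)=+1; (−1)^{3·1·6}·(-1)^1·(+1)^3 = -1.
v=7: a=7^5·(≡6), b=7^1·(≡2) mod 7; (6|7)=-1, (2|7)=+1; (−1)^{5·1·3}·(-1)^1·(+1)^5 = +1.
v=11: a=11^5·(≡9), b=11^1·(≡9) mod 11; (9|11)=+1, (9|11)=+1; (−1)^{5·1·5}·(+1)^1·(+1)^5 = -1.
v=∞: -6006 < 0 and 3003 > 0  ⇒  (a,b)_∞ = +1.
|Ram(-6006, 3003)| = 4, even; anisotropic at {2, 3, 11, 13}.

[2, 3, 11, 13]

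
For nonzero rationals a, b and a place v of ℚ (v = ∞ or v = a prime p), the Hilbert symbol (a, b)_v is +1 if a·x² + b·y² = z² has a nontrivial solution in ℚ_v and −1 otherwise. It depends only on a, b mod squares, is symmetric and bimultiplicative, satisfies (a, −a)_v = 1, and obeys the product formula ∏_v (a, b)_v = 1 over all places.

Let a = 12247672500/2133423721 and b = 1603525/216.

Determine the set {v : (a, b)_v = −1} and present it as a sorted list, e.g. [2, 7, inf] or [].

[2, 11]

(a, b) ≡ (21, 7854) mod (ℚ^×)²; places V = {2, 3, 5, 7, 11, 13, 17, 19, 23, ∞}.
(a,b)_23: α=2, u≡5; β=0, v≡14 (mod 23); (5|23)=-1, (14|23)=-1; sign (−1)^0·-1^0·-1^2 = +1.
(a,b)_17: α=-2, u≡1; β=1, v≡5 (mod 17); (1|17)=+1, (5|17)=-1; sign (−1)^0·+1^1·-1^-2 = +1.
(a,b)_∞: sgn(21)=+, sgn(7854)=+, so +1.
(a,b)_11: α=-2, u≡7; β=1, v≡2 (mod 11); (7|11)=-1, (2|11)=-1; sign (−1)^0·-1^1·-1^-2 = -1.
(a,b)_7: α=3, u≡5; β=3, v≡1 (mod 7); (5|7)=-1, (1|7)=+1; sign (−1)^1·-1^3·+1^3 = +1.
(a,b)_19: α=-2, u≡2; β=0, v≡11 (mod 19); (2|19)=-1, (11|19)=+1; sign (−1)^0·-1^0·+1^-2 = +1.
(a,b)_3: α=3, u≡1; β=-3, v≡2 (mod 3); (1|3)=+1, (2|3)=-1; sign (−1)^1·+1^-3·-1^3 = +1.
(a,b)_5: α=4, u≡1; β=2, v≡1 (mod 5); (1|5)=+1, (1|5)=+1; sign (−1)^0·+1^2·+1^4 = +1.
(a,b)_2: α=2, β=-3; u≡5, v≡7 (mod 8); ε(u)ε(v)=0·1, αω(v)=2·0, βω(u)=-3·1; sum ≡ 1  ⇒  -1.
(a,b)_13: α=-2, u≡8; β=0, v≡5 (mod 13); (8|13)=-1, (5|13)=-1; sign (−1)^0·-1^0·-1^-2 = +1.
|Ram(21, 7854)| = 2, even; anisotropic at {2, 11}.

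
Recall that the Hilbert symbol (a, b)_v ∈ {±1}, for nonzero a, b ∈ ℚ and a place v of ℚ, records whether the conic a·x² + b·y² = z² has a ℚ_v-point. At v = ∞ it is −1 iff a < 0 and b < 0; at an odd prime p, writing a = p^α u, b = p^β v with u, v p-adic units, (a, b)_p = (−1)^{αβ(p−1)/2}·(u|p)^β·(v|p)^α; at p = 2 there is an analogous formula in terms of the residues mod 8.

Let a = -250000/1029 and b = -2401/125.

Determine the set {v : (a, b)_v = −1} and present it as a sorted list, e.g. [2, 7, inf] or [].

[2, inf]

Mod squares: a ≡ -21, b ≡ -5. Check v ∈ {∞, 2, 3, 5, 7}.
v=∞: -21 < 0 and -5 < 0  ⇒  (a,b)_∞ = -1.
v=3: a=3^-1·(≡2), b=3^0·(≡1) mod 3; (2|3)=-1, (1|3)=+1; (−1)^{-1·0·1}·(-1)^0·(+1)^-1 = +1.
v=2: v_2(a)=4, v_2(b)=0; units ≡ 3, 3 (mod 8); ε·ε+αω+βω = 1·1+4·1+0·1 ≡ 1  ⇒  (a,b)_2 = -1.
v=7: a=7^-3·(≡4), b=7^4·(≡1) mod 7; (4|7)=+1, (1|7)=+1; (−1)^{-3·4·3}·(+1)^4·(+1)^-3 = +1.
v=5: a=5^6·(≡1), b=5^-3·(≡4) mod 5; (1|5)=+1, (4|5)=+1; (−1)^{6·-3·2}·(+1)^-3·(+1)^6 = +1.
Ram(-21, -5) = {2, ∞}; no ℚ_2-point on the conic.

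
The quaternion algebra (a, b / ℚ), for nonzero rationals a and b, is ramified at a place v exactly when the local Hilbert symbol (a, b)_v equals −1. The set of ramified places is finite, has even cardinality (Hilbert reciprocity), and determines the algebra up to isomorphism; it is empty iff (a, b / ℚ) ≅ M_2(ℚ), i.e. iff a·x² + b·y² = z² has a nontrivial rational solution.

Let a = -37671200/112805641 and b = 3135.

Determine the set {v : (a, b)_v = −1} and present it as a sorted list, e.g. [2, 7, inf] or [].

Mod squares: a ≡ -2, b ≡ 3135. Check v ∈ {∞, 2, 3, 5, 7, 11, 13, 19, 31, 43}.
v=13: a=13^-2·(≡11), b=13^0·(≡2) mod 13; (11|13)=-1, (2|13)=-1; (−1)^{-2·0·6}·(-1)^0·(-1)^-2 = +1.
v=31: a=31^2·(≡24), b=31^0·(≡4) mod 31; (24|31)=-1, (4|31)=+1; (−1)^{2·0·15}·(-1)^0·(+1)^2 = +1.
v=43: a=43^-2·(≡13), b=43^0·(≡39) mod 43; (13|43)=+1, (39|43)=-1; (−1)^{-2·0·21}·(+1)^0·(-1)^-2 = +1.
v=19: a=19^-2·(≡17), b=19^1·(≡13) mod 19; (17|19)=+1, (13|19)=-1; (−1)^{-2·1·9}·(+1)^1·(-1)^-2 = +1.
v=7: a=7^2·(≡6), b=7^0·(≡6) mod 7; (6|7)=-1, (6|7)=-1; (−1)^{2·0·3}·(-1)^0·(-1)^2 = +1.
v=∞: -2 < 0 and 3135 > 0  ⇒  (a,b)_∞ = +1.
v=5: a=5^2·(≡2), b=5^1·(≡2) mod 5; (2|5)=-1, (2|5)=-1; (−1)^{2·1·2}·(-1)^1·(-1)^2 = -1.
v=3: a=3^0·(≡1), b=3^1·(≡1) mod 3; (1|3)=+1, (1|3)=+1; (−1)^{0·1·1}·(+1)^1·(+1)^0 = +1.
v=2: v_2(a)=5, v_2(b)=0; units ≡ 7, 7 (mod 8); ε·ε+αω+βω = 1·1+5·0+0·0 ≡ 1  ⇒  (a,b)_2 = -1.
v=11: a=11^0·(≡9), b=11^1·(≡10) mod 11; (9|11)=+1, (10|11)=-1; (−1)^{0·1·5}·(+1)^1·(-1)^0 = +1.
Ram(-2, 3135) = {2, 5}; no ℚ_2-point on the conic.

[2, 5]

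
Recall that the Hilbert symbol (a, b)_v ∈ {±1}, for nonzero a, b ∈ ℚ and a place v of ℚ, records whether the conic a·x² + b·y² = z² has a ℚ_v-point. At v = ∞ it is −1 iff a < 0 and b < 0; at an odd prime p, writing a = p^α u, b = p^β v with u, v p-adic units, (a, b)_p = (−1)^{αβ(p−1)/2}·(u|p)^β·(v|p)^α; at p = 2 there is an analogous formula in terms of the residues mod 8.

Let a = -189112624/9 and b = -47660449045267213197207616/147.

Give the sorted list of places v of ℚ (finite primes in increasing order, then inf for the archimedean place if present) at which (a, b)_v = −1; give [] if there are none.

[3, 17, 19, inf]

Mod squares: a ≡ -11819539, b ≡ -15991836267. Check v ∈ {∞, 2, 3, 7, 11, 17, 19, 23, 37, 41, 43}.
v=∞: -11819539 < 0 and -15991836267 < 0  ⇒  (a,b)_∞ = -1.
v=11: a=11^0·(≡4), b=11^1·(≡6) mod 11; (4|11)=+1, (6|11)=-1; (−1)^{0·1·5}·(+1)^1·(-1)^0 = +1.
v=37: a=37^1·(≡36), b=37^3·(≡4) mod 37; (36|37)=+1, (4|37)=+1; (−1)^{1·3·18}·(+1)^3·(+1)^1 = +1.
v=43: a=43^1·(≡8), b=43^3·(≡10) mod 43; (8|43)=-1, (10|43)=+1; (−1)^{1·3·21}·(-1)^3·(+1)^1 = +1.
v=3: a=3^-2·(≡2), b=3^-1·(≡2) mod 3; (2|3)=-1, (2|3)=-1; (−1)^{-2·-1·1}·(-1)^-1·(-1)^-2 = -1.
v=17: a=17^1·(≡2), b=17^3·(≡11) mod 17; (2|17)=+1, (11|17)=-1; (−1)^{1·3·8}·(+1)^3·(-1)^1 = -1.
v=41: a=41^0·(≡9), b=41^1·(≡21) mod 41; (9|41)=+1, (21|41)=+1; (−1)^{0·1·20}·(+1)^1·(+1)^0 = +1.
v=7: a=7^0·(≡3), b=7^-2·(≡6) mod 7; (3|7)=-1, (6|7)=-1; (−1)^{0·-2·3}·(-1)^-2·(-1)^0 = +1.
v=19: a=19^1·(≡7), b=19^3·(≡1) mod 19; (7|19)=+1, (1|19)=+1; (−1)^{1·3·9}·(+1)^3·(+1)^1 = -1.
v=2: v_2(a)=4, v_2(b)=6; units ≡ 5, 5 (mod 8); ε·ε+αω+βω = 0·0+4·1+6·1 ≡ 0  ⇒  (a,b)_2 = +1.
v=23: a=23^1·(≡21), b=23^3·(≡2) mod 23; (21|23)=-1, (2|23)=+1; (−1)^{1·3·11}·(-1)^3·(+1)^1 = +1.
Ram(-11819539, -15991836267) = {3, 17, 19, ∞}; no ℚ_3-point on the conic.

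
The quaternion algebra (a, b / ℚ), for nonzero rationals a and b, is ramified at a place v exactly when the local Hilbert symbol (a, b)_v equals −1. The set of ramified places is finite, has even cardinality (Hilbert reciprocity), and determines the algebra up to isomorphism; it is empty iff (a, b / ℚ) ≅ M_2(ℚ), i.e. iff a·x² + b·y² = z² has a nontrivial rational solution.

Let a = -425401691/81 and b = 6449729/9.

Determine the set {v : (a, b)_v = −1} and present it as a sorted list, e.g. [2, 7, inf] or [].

[11, 23, 37, 41]

(a, b) ≡ (-310739, 6449729) mod (ℚ^×)²; places V = {2, 3, 11, 13, 23, 37, 41, 53, ∞}.
(a,b)_3: α=-4, u≡1; β=-2, v≡2 (mod 3); (1|3)=+1, (2|3)=-1; sign (−1)^0·+1^-2·-1^-4 = +1.
(a,b)_2: α=0, β=0; u≡5, v≡1 (mod 8); ε(u)ε(v)=0·0, αω(v)=0·0, βω(u)=0·1; sum ≡ 0  ⇒  +1.
(a,b)_23: α=0, u≡14; β=1, v≡11 (mod 23); (14|23)=-1, (11|23)=-1; sign (−1)^0·-1^1·-1^0 = -1.
(a,b)_13: α=1, u≡1; β=1, v≡3 (mod 13); (1|13)=+1, (3|13)=+1; sign (−1)^0·+1^1·+1^1 = +1.
(a,b)_37: α=2, u≡14; β=1, v≡34 (mod 37); (14|37)=-1, (34|37)=+1; sign (−1)^0·-1^1·+1^2 = -1.
(a,b)_∞: sgn(-310739)=−, sgn(6449729)=+, so +1.
(a,b)_41: α=1, u≡27; β=0, v≡34 (mod 41); (27|41)=-1, (34|41)=-1; sign (−1)^0·-1^0·-1^1 = -1.
(a,b)_11: α=1, u≡7; β=1, v≡8 (mod 11); (7|11)=-1, (8|11)=-1; sign (−1)^1·-1^1·-1^1 = -1.
(a,b)_53: α=1, u≡39; β=1, v≡30 (mod 53); (39|53)=-1, (30|53)=-1; sign (−1)^0·-1^1·-1^1 = +1.
(-310739, 6449729 / ℚ) ramifies at {11, 23, 37, 41}: a division algebra.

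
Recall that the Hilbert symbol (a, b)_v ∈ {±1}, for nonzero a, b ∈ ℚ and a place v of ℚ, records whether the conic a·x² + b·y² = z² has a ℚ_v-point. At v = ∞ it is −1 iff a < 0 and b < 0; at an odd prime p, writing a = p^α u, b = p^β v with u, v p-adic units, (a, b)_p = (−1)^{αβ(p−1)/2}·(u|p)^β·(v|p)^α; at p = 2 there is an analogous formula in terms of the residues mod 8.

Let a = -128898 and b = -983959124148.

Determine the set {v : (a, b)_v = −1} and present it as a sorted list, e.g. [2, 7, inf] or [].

[7, 11, 41, inf]

(a, b) ≡ (-14322, -533) mod (ℚ^×)²; places V = {2, 3, 7, 11, 13, 31, 41, ∞}.
(a,b)_2: α=1, β=2; u≡7, v≡3 (mod 8); ε(u)ε(v)=1·1, αω(v)=1·1, βω(u)=2·0; sum ≡ 0  ⇒  +1.
(a,b)_11: α=1, u≡8; β=2, v≡6 (mod 11); (8|11)=-1, (6|11)=-1; sign (−1)^0·-1^2·-1^1 = -1.
(a,b)_∞: sgn(-14322)=−, sgn(-533)=−, so -1.
(a,b)_41: α=0, u≡6; β=1, v≡30 (mod 41); (6|41)=-1, (30|41)=-1; sign (−1)^0·-1^1·-1^0 = -1.
(a,b)_13: α=0, u≡10; β=1, v≡11 (mod 13); (10|13)=+1, (11|13)=-1; sign (−1)^0·+1^1·-1^0 = +1.
(a,b)_31: α=1, u≡27; β=2, v≡10 (mod 31); (27|31)=-1, (10|31)=+1; sign (−1)^0·-1^2·+1^1 = +1.
(a,b)_7: α=1, u≡3; β=2, v≡6 (mod 7); (3|7)=-1, (6|7)=-1; sign (−1)^0·-1^2·-1^1 = -1.
(a,b)_3: α=3, u≡2; β=4, v≡1 (mod 3); (2|3)=-1, (1|3)=+1; sign (−1)^0·-1^4·+1^3 = +1.
|Ram(-14322, -533)| = 4, even; anisotropic at {7, 11, 41, ∞}.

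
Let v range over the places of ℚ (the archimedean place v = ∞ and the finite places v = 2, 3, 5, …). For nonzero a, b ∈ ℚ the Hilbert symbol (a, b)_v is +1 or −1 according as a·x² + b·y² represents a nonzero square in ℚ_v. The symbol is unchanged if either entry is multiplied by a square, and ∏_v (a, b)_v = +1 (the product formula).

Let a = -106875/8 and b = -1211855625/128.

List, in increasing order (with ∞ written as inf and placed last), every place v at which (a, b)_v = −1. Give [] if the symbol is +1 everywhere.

[2, inf]

(a, b) ≡ (-38, -430882) mod (ℚ^×)²; places V = {2, 3, 5, 17, 19, 23, 29, ∞}.
(a,b)_3: α=2, u≡1; β=2, v≡2 (mod 3); (1|3)=+1, (2|3)=-1; sign (−1)^0·+1^2·-1^2 = +1.
(a,b)_2: α=-3, β=-7; u≡5, v≡7 (mod 8); ε(u)ε(v)=0·1, αω(v)=-3·0, βω(u)=-7·1; sum ≡ 1  ⇒  -1.
(a,b)_29: α=0, u≡6; β=1, v≡27 (mod 29); (6|29)=+1, (27|29)=-1; sign (−1)^0·+1^1·-1^0 = +1.
(a,b)_17: α=0, u≡9; β=1, v≡15 (mod 17); (9|17)=+1, (15|17)=+1; sign (−1)^0·+1^1·+1^0 = +1.
(a,b)_5: α=4, u≡3; β=4, v≡2 (mod 5); (3|5)=-1, (2|5)=-1; sign (−1)^0·-1^4·-1^4 = +1.
(a,b)_23: α=0, u≡18; β=1, v≡17 (mod 23); (18|23)=+1, (17|23)=-1; sign (−1)^0·+1^1·-1^0 = +1.
(a,b)_∞: sgn(-38)=−, sgn(-430882)=−, so -1.
(a,b)_19: α=1, u≡7; β=1, v≡3 (mod 19); (7|19)=+1, (3|19)=-1; sign (−1)^1·+1^1·-1^1 = +1.
(-38, -430882 / ℚ) ramifies at {2, ∞}: a division algebra.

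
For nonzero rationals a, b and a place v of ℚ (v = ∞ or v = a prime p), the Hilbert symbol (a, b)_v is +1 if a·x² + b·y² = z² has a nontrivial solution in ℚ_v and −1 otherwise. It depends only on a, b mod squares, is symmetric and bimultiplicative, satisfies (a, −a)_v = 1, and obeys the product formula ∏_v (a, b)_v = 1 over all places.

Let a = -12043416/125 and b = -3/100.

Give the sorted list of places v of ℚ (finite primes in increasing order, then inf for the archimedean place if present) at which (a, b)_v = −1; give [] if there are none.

[2, 5, 11, inf]

(a, b) ≡ (-6270, -3) mod (ℚ^×)²; places V = {2, 3, 5, 7, 11, 19, ∞}.
(a,b)_5: α=-3, u≡4; β=-2, v≡3 (mod 5); (4|5)=+1, (3|5)=-1; sign (−1)^0·+1^-2·-1^-3 = -1.
(a,b)_11: α=1, u≡10; β=0, v≡8 (mod 11); (10|11)=-1, (8|11)=-1; sign (−1)^0·-1^0·-1^1 = -1.
(a,b)_19: α=1, u≡3; β=0, v≡7 (mod 19); (3|19)=-1, (7|19)=+1; sign (−1)^0·-1^0·+1^1 = +1.
(a,b)_∞: sgn(-6270)=−, sgn(-3)=−, so -1.
(a,b)_3: α=1, u≡1; β=1, v≡2 (mod 3); (1|3)=+1, (2|3)=-1; sign (−1)^1·+1^1·-1^1 = +1.
(a,b)_7: α=4, u≡4; β=0, v≡2 (mod 7); (4|7)=+1, (2|7)=+1; sign (−1)^0·+1^0·+1^4 = +1.
(a,b)_2: α=3, β=-2; u≡1, v≡5 (mod 8); ε(u)ε(v)=0·0, αω(v)=3·1, βω(u)=-2·0; sum ≡ 1  ⇒  -1.
Ram(-6270, -3) = {2, 5, 11, ∞}; no ℚ_2-point on the conic.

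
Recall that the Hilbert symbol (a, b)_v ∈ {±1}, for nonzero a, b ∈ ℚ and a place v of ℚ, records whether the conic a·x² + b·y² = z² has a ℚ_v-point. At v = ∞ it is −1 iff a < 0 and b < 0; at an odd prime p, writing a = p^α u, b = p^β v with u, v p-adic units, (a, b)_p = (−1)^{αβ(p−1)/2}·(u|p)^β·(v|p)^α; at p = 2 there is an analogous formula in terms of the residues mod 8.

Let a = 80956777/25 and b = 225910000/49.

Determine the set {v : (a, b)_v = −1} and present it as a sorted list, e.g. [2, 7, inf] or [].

Mod squares: a ≡ 224257, b ≡ 22591. Check v ∈ {∞, 2, 5, 7, 11, 19, 29, 37, 41}.
v=5: a=5^-2·(≡2), b=5^4·(≡4) mod 5; (2|5)=-1, (4|5)=+1; (−1)^{-2·4·2}·(-1)^4·(+1)^-2 = +1.
v=∞: 224257 > 0 and 22591 > 0  ⇒  (a,b)_∞ = +1.
v=2: v_2(a)=0, v_2(b)=4; units ≡ 1, 7 (mod 8); ε·ε+αω+βω = 0·1+0·0+4·0 ≡ 0  ⇒  (a,b)_2 = +1.
v=41: a=41^0·(≡14), b=41^1·(≡32) mod 41; (14|41)=-1, (32|41)=+1; (−1)^{0·1·20}·(-1)^1·(+1)^0 = -1.
v=11: a=11^1·(≡1), b=11^0·(≡6) mod 11; (1|11)=+1, (6|11)=-1; (−1)^{1·0·5}·(+1)^0·(-1)^1 = -1.
v=29: a=29^1·(≡18), b=29^1·(≡1) mod 29; (18|29)=-1, (1|29)=+1; (−1)^{1·1·14}·(-1)^1·(+1)^1 = -1.
v=7: a=7^0·(≡5), b=7^-2·(≡1) mod 7; (5|7)=-1, (1|7)=+1; (−1)^{0·-2·3}·(-1)^-2·(+1)^0 = +1.
v=37: a=37^1·(≡4), b=37^0·(≡36) mod 37; (4|37)=+1, (36|37)=+1; (−1)^{1·0·18}·(+1)^0·(+1)^1 = +1.
v=19: a=19^3·(≡7), b=19^1·(≡6) mod 19; (7|19)=+1, (6|19)=+1; (−1)^{3·1·9}·(+1)^1·(+1)^3 = -1.
(224257, 22591 / ℚ) ramifies at {11, 19, 29, 41}: a division algebra.

[11, 19, 29, 41]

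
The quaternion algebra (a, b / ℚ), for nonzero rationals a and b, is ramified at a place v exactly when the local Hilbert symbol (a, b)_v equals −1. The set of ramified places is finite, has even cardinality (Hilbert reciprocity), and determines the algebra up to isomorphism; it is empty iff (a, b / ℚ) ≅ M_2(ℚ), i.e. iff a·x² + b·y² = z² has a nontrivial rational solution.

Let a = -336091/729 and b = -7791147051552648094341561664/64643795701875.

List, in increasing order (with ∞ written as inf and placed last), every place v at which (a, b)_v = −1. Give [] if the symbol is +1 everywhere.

(a, b) ≡ (-19, -28623) mod (ℚ^×)²; places V = {2, 3, 5, 7, 13, 19, 23, 29, 47, ∞}.
(a,b)_23: α=0, u≡12; β=-4, v≡8 (mod 23); (12|23)=+1, (8|23)=+1; sign (−1)^0·+1^-4·+1^0 = +1.
(a,b)_5: α=0, u≡1; β=-4, v≡2 (mod 5); (1|5)=+1, (2|5)=-1; sign (−1)^0·+1^-4·-1^0 = +1.
(a,b)_47: α=0, u≡12; β=1, v≡16 (mod 47); (12|47)=+1, (16|47)=+1; sign (−1)^0·+1^1·+1^0 = +1.
(a,b)_29: α=0, u≡12; β=1, v≡24 (mod 29); (12|29)=-1, (24|29)=+1; sign (−1)^0·-1^1·+1^0 = -1.
(a,b)_13: α=0, u≡11; β=-2, v≡4 (mod 13); (11|13)=-1, (4|13)=+1; sign (−1)^0·-1^-2·+1^0 = +1.
(a,b)_7: α=2, u≡1; β=9, v≡6 (mod 7); (1|7)=+1, (6|7)=-1; sign (−1)^0·+1^9·-1^2 = +1.
(a,b)_∞: sgn(-19)=−, sgn(-28623)=−, so -1.
(a,b)_2: α=0, β=6; u≡5, v≡1 (mod 8); ε(u)ε(v)=0·0, αω(v)=0·0, βω(u)=6·1; sum ≡ 0  ⇒  +1.
(a,b)_19: α=3, u≡12; β=12, v≡15 (mod 19); (12|19)=-1, (15|19)=-1; sign (−1)^0·-1^12·-1^3 = -1.
(a,b)_3: α=-6, u≡2; β=-7, v≡2 (mod 3); (2|3)=-1, (2|3)=-1; sign (−1)^0·-1^-7·-1^-6 = -1.
Ram(-19, -28623) = {3, 19, 29, ∞}; no ℚ_3-point on the conic.

[3, 19, 29, inf]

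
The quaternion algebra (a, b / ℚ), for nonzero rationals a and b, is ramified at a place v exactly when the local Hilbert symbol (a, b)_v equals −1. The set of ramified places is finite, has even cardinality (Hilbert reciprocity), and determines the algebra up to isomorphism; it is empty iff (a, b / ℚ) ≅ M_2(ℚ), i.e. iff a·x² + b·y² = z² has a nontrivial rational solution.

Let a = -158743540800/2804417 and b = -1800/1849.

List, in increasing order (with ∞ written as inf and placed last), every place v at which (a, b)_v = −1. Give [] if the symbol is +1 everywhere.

(a, b) ≡ (-178321, -2) mod (ℚ^×)²; places V = {2, 3, 5, 7, 11, 13, 19, 29, 43, ∞}.
(a,b)_5: α=2, u≡4; β=2, v≡2 (mod 5); (4|5)=+1, (2|5)=-1; sign (−1)^0·+1^2·-1^2 = +1.
(a,b)_29: α=1, u≡13; β=0, v≡21 (mod 29); (13|29)=+1, (21|29)=-1; sign (−1)^0·+1^0·-1^1 = -1.
(a,b)_3: α=6, u≡2; β=2, v≡1 (mod 3); (2|3)=-1, (1|3)=+1; sign (−1)^0·-1^2·+1^6 = +1.
(a,b)_43: α=-1, u≡40; β=-2, v≡6 (mod 43); (40|43)=+1, (6|43)=+1; sign (−1)^0·+1^-2·+1^-1 = +1.
(a,b)_13: α=1, u≡7; β=0, v≡11 (mod 13); (7|13)=-1, (11|13)=-1; sign (−1)^0·-1^0·-1^1 = -1.
(a,b)_11: α=-3, u≡4; β=0, v≡4 (mod 11); (4|11)=+1, (4|11)=+1; sign (−1)^0·+1^0·+1^-3 = +1.
(a,b)_2: α=6, β=3; u≡7, v≡7 (mod 8); ε(u)ε(v)=1·1, αω(v)=6·0, βω(u)=3·0; sum ≡ 1  ⇒  -1.
(a,b)_7: α=-2, u≡2; β=0, v≡6 (mod 7); (2|7)=+1, (6|7)=-1; sign (−1)^0·+1^0·-1^-2 = +1.
(a,b)_19: α=2, u≡15; β=0, v≡4 (mod 19); (15|19)=-1, (4|19)=+1; sign (−1)^0·-1^0·+1^2 = +1.
(a,b)_∞: sgn(-178321)=−, sgn(-2)=−, so -1.
|Ram(-178321, -2)| = 4, even; anisotropic at {2, 13, 29, ∞}.

[2, 13, 29, inf]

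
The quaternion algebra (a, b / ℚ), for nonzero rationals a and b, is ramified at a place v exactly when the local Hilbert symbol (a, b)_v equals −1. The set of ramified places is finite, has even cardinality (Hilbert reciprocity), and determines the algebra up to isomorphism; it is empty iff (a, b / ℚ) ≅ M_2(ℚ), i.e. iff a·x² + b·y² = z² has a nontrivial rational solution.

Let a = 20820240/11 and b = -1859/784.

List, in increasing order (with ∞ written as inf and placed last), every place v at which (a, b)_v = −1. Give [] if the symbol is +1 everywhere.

[7, 17]

Mod squares: a ≡ 19635, b ≡ -11. Check v ∈ {∞, 2, 3, 5, 7, 11, 13, 17}.
v=17: a=17^1·(≡16), b=17^0·(≡14) mod 17; (16|17)=+1, (14|17)=-1; (−1)^{1·0·8}·(+1)^0·(-1)^1 = -1.
v=∞: 19635 > 0 and -11 < 0  ⇒  (a,b)_∞ = +1.
v=2: v_2(a)=4, v_2(b)=-4; units ≡ 3, 5 (mod 8); ε·ε+αω+βω = 1·0+4·1+-4·1 ≡ 0  ⇒  (a,b)_2 = +1.
v=5: a=5^1·(≡3), b=5^0·(≡4) mod 5; (3|5)=-1, (4|5)=+1; (−1)^{1·0·2}·(-1)^0·(+1)^1 = +1.
v=11: a=11^-1·(≡1), b=11^1·(≡6) mod 11; (1|11)=+1, (6|11)=-1; (−1)^{-1·1·5}·(+1)^1·(-1)^-1 = +1.
v=7: a=7^1·(≡5), b=7^-2·(≡5) mod 7; (5|7)=-1, (5|7)=-1; (−1)^{1·-2·3}·(-1)^-2·(-1)^1 = -1.
v=13: a=13^0·(≡7), b=13^2·(≡7) mod 13; (7|13)=-1, (7|13)=-1; (−1)^{0·2·6}·(-1)^2·(-1)^0 = +1.
v=3: a=3^7·(≡2), b=3^0·(≡1) mod 3; (2|3)=-1, (1|3)=+1; (−1)^{7·0·1}·(-1)^0·(+1)^7 = +1.
Ram(19635, -11) = {7, 17}; no ℚ_7-point on the conic.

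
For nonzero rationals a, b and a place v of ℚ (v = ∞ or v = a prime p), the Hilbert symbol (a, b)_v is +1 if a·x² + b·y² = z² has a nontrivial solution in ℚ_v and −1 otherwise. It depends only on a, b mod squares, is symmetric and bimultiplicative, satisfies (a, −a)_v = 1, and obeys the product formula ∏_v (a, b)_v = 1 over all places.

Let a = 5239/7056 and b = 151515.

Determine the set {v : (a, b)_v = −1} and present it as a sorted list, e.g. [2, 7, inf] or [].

[2, 7, 13, 37]

Mod squares: a ≡ 31, b ≡ 16835. Check v ∈ {∞, 2, 3, 5, 7, 13, 31, 37}.
v=2: v_2(a)=-4, v_2(b)=0; units ≡ 7, 3 (mod 8); ε·ε+αω+βω = 1·1+-4·1+0·0 ≡ 1  ⇒  (a,b)_2 = -1.
v=31: a=31^1·(≡4), b=31^0·(≡18) mod 31; (4|31)=+1, (18|31)=+1; (−1)^{1·0·15}·(+1)^0·(+1)^1 = +1.
v=3: a=3^-2·(≡1), b=3^2·(≡2) mod 3; (1|3)=+1, (2|3)=-1; (−1)^{-2·2·1}·(+1)^2·(-1)^-2 = +1.
v=7: a=7^-2·(≡6), b=7^1·(≡1) mod 7; (6|7)=-1, (1|7)=+1; (−1)^{-2·1·3}·(-1)^1·(+1)^-2 = -1.
v=5: a=5^0·(≡4), b=5^1·(≡3) mod 5; (4|5)=+1, (3|5)=-1; (−1)^{0·1·2}·(+1)^1·(-1)^0 = +1.
v=13: a=13^2·(≡7), b=13^1·(≡7) mod 13; (7|13)=-1, (7|13)=-1; (−1)^{2·1·6}·(-1)^1·(-1)^2 = -1.
v=37: a=37^0·(≡35), b=37^1·(≡25) mod 37; (35|37)=-1, (25|37)=+1; (−1)^{0·1·18}·(-1)^1·(+1)^0 = -1.
v=∞: 31 > 0 and 16835 > 0  ⇒  (a,b)_∞ = +1.
(31, 16835 / ℚ) ramifies at {2, 7, 13, 37}: a division algebra.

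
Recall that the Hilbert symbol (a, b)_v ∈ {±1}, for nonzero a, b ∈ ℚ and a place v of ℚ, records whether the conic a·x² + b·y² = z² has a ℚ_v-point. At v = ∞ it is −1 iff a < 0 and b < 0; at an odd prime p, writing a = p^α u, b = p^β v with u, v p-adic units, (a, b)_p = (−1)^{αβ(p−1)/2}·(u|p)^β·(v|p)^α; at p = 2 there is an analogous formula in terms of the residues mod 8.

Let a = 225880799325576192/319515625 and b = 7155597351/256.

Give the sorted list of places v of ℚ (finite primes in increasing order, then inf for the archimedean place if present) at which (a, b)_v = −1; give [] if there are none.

(a, b) ≡ (24087, 111) mod (ℚ^×)²; places V = {2, 3, 5, 7, 11, 13, 31, 37, ∞}.
(a,b)_2: α=10, β=-8; u≡7, v≡7 (mod 8); ε(u)ε(v)=1·1, αω(v)=10·0, βω(u)=-8·0; sum ≡ 1  ⇒  -1.
(a,b)_31: α=3, u≡20; β=2, v≡1 (mod 31); (20|31)=+1, (1|31)=+1; sign (−1)^0·+1^2·+1^3 = +1.
(a,b)_37: α=1, u≡6; β=3, v≡12 (mod 37); (6|37)=-1, (12|37)=+1; sign (−1)^0·-1^3·+1^1 = -1.
(a,b)_7: α=7, u≡4; β=2, v≡5 (mod 7); (4|7)=+1, (5|7)=-1; sign (−1)^0·+1^2·-1^7 = -1.
(a,b)_11: α=-2, u≡8; β=0, v≡4 (mod 11); (8|11)=-1, (4|11)=+1; sign (−1)^0·-1^0·+1^-2 = +1.
(a,b)_∞: sgn(24087)=+, sgn(111)=+, so +1.
(a,b)_13: α=-2, u≡2; β=0, v≡5 (mod 13); (2|13)=-1, (5|13)=-1; sign (−1)^0·-1^0·-1^-2 = +1.
(a,b)_3: α=5, u≡1; β=1, v≡1 (mod 3); (1|3)=+1, (1|3)=+1; sign (−1)^1·+1^1·+1^5 = -1.
(a,b)_5: α=-6, u≡3; β=0, v≡1 (mod 5); (3|5)=-1, (1|5)=+1; sign (−1)^0·-1^0·+1^-6 = +1.
Ram(24087, 111) = {2, 3, 7, 37}; no ℚ_2-point on the conic.

[2, 3, 7, 37]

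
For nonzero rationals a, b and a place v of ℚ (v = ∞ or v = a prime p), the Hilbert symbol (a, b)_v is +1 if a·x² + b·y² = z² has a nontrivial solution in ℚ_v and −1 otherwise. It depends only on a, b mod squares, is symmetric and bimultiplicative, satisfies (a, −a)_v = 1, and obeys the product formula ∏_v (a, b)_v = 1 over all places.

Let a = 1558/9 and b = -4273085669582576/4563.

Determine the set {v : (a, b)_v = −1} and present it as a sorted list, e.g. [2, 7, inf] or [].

[19, 23, 29, 41]

Mod squares: a ≡ 1558, b ≡ -10911453. Check v ∈ {∞, 2, 3, 7, 11, 13, 19, 23, 29, 41}.
v=29: a=29^0·(≡12), b=29^1·(≡14) mod 29; (12|29)=-1, (14|29)=-1; (−1)^{0·1·14}·(-1)^1·(-1)^0 = -1.
v=19: a=19^1·(≡7), b=19^3·(≡5) mod 19; (7|19)=+1, (5|19)=+1; (−1)^{1·3·9}·(+1)^3·(+1)^1 = -1.
v=23: a=23^0·(≡7), b=23^1·(≡21) mod 23; (7|23)=-1, (21|23)=-1; (−1)^{0·1·11}·(-1)^1·(-1)^0 = -1.
v=41: a=41^1·(≡27), b=41^3·(≡4) mod 41; (27|41)=-1, (4|41)=+1; (−1)^{1·3·20}·(-1)^3·(+1)^1 = -1.
v=2: v_2(a)=1, v_2(b)=4; units ≡ 3, 3 (mod 8); ε·ε+αω+βω = 1·1+1·1+4·1 ≡ 0  ⇒  (a,b)_2 = +1.
v=13: a=13^0·(≡7), b=13^-2·(≡11) mod 13; (7|13)=-1, (11|13)=-1; (−1)^{0·-2·6}·(-1)^-2·(-1)^0 = +1.
v=3: a=3^-2·(≡1), b=3^-3·(≡1) mod 3; (1|3)=+1, (1|3)=+1; (−1)^{-2·-3·1}·(+1)^-3·(+1)^-2 = +1.
v=11: a=11^0·(≡2), b=11^2·(≡10) mod 11; (2|11)=-1, (10|11)=-1; (−1)^{0·2·5}·(-1)^2·(-1)^0 = +1.
v=7: a=7^0·(≡2), b=7^1·(≡1) mod 7; (2|7)=+1, (1|7)=+1; (−1)^{0·1·3}·(+1)^1·(+1)^0 = +1.
v=∞: 1558 > 0 and -10911453 < 0  ⇒  (a,b)_∞ = +1.
|Ram(1558, -10911453)| = 4, even; anisotropic at {19, 23, 29, 41}.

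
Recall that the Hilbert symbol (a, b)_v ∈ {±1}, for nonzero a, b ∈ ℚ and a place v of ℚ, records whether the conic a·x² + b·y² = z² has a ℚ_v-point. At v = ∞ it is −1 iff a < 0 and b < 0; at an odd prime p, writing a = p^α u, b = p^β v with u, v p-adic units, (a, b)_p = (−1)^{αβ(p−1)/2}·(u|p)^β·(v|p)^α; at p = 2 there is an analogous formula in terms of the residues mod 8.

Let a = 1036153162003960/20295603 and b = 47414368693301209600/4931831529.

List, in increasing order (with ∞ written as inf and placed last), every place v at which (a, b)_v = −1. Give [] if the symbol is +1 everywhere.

Mod squares: a ≡ 2730, b ≡ 154. Check v ∈ {∞, 2, 3, 5, 7, 11, 13, 17, 41}.
v=5: a=5^1·(≡4), b=5^2·(≡1) mod 5; (4|5)=+1, (1|5)=+1; (−1)^{1·2·2}·(+1)^2·(+1)^1 = +1.
v=13: a=13^5·(≡5), b=13^6·(≡7) mod 13; (5|13)=-1, (7|13)=-1; (−1)^{5·6·6}·(-1)^6·(-1)^5 = -1.
v=3: a=3^-5·(≡1), b=3^-10·(≡1) mod 3; (1|3)=+1, (1|3)=+1; (−1)^{-5·-10·1}·(+1)^-10·(+1)^-5 = +1.
v=∞: 2730 > 0 and 154 > 0  ⇒  (a,b)_∞ = +1.
v=7: a=7^3·(≡3), b=7^3·(≡2) mod 7; (3|7)=-1, (2|7)=+1; (−1)^{3·3·3}·(-1)^3·(+1)^3 = +1.
v=41: a=41^2·(≡28), b=41^2·(≡31) mod 41; (28|41)=-1, (31|41)=+1; (−1)^{2·2·20}·(-1)^2·(+1)^2 = +1.
v=17: a=17^-4·(≡10), b=17^-4·(≡9) mod 17; (10|17)=-1, (9|17)=+1; (−1)^{-4·-4·8}·(-1)^-4·(+1)^-4 = +1.
v=2: v_2(a)=3, v_2(b)=9; units ≡ 5, 5 (mod 8); ε·ε+αω+βω = 0·0+3·1+9·1 ≡ 0  ⇒  (a,b)_2 = +1.
v=11: a=11^2·(≡8), b=11^3·(≡5) mod 11; (8|11)=-1, (5|11)=+1; (−1)^{2·3·5}·(-1)^3·(+1)^2 = -1.
Ram(2730, 154) = {11, 13}; no ℚ_11-point on the conic.

[11, 13]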